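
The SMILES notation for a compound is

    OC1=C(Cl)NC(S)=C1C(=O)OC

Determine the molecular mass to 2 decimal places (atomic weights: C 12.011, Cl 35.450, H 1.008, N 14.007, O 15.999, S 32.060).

207.63 g/mol

First, the molecular formula is C6H6ClNO3S (counting implicit H from valence).
  C: 6 × 12.011 = 72.066
  Cl: 1 × 35.450 = 35.450
  H: 6 × 1.008 = 6.048
  N: 1 × 14.007 = 14.007
  O: 3 × 15.999 = 47.997
  S: 1 × 32.060 = 32.060
Sum: 6×12.011 + 1×35.450 + 6×1.008 + 1×14.007 + 3×15.999 + 1×32.060 = 207.628 → 207.63 g/mol.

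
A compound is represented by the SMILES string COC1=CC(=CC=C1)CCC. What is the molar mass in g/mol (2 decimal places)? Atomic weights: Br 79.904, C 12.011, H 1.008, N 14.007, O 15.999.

First, the molecular formula is C10H14O (counting implicit H from valence).
  C: 10 × 12.011 = 120.110
  H: 14 × 1.008 = 14.112
  O: 1 × 15.999 = 15.999
Sum: 10×12.011 + 14×1.008 + 1×15.999 = 150.221 → 150.22 g/mol.

150.22 g/mol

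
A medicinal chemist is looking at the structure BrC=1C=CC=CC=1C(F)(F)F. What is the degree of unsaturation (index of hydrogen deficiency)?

4

Molecular formula: C7H4BrF3.
DoU = (2C + 2 + N − H − X) / 2, where X is the halogen count and O/S are ignored.
    = (2·7 + 2 + 0 − 4 − 4) / 2 = 8 / 2 = 4.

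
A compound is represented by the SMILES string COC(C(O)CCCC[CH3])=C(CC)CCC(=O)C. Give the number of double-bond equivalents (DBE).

Degree of unsaturation = (number of rings) + (number of π bonds).
Ring closures in the SMILES: 0.
π bonds: 2 double bonds (each 1 DoU) → 2 DoU from unsaturation.
Total DoU = 0 + 2 = 2.

2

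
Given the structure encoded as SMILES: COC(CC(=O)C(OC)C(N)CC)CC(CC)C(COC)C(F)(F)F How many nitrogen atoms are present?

Scan the SMILES for N atoms (remember two-letter symbols like Cl and Br are single atoms).
Nitrogen count: 1.

1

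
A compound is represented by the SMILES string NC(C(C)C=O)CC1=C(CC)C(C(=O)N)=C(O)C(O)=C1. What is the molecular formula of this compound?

C14H20N2O4

Walk through each heavy atom and fill implicit hydrogens from standard valence (C 4, N 3, O 2, S 2, halogen 1):
  atom 1: N, bond orders sum to 1 (valence 3) → 2 H
  atom 2: C, bond orders sum to 3 (valence 4) → 1 H
  atom 3: C, bond orders sum to 3 (valence 4) → 1 H
  atom 4: C, bond orders sum to 1 (valence 4) → 3 H
  atom 5: C, bond orders sum to 3 (valence 4) → 1 H
  atom 6: O, bond orders sum to 2 (valence 2) → 0 H
  atom 7: C, bond orders sum to 2 (valence 4) → 2 H
  atom 8: C, bond orders sum to 4 (valence 4) → 0 H
  atom 9: C, bond orders sum to 4 (valence 4) → 0 H
  atom 10: C, bond orders sum to 2 (valence 4) → 2 H
  atom 11: C, bond orders sum to 1 (valence 4) → 3 H
  atom 12: C, bond orders sum to 4 (valence 4) → 0 H
  atom 13: C, bond orders sum to 4 (valence 4) → 0 H
  atom 14: O, bond orders sum to 2 (valence 2) → 0 H
  atom 15: N, bond orders sum to 1 (valence 3) → 2 H
  atom 16: C, bond orders sum to 4 (valence 4) → 0 H
  atom 17: O, bond orders sum to 1 (valence 2) → 1 H
  atom 18: C, bond orders sum to 4 (valence 4) → 0 H
  atom 19: O, bond orders sum to 1 (valence 2) → 1 H
  atom 20: C, bond orders sum to 3 (valence 4) → 1 H
Totals → C:14, H:20, N:2, O:4.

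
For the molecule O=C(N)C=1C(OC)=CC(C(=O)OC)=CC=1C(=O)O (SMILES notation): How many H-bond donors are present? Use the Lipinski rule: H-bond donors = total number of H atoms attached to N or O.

Donors: find every N or O and count the H atoms it carries.
  atom 1 (O): bond orders sum to 2 → 0 H
  atom 3 (N): bond orders sum to 1 → 2 H
  atom 6 (O): bond orders sum to 2 → 0 H
  atom 11 (O): bond orders sum to 2 → 0 H
  atom 12 (O): bond orders sum to 2 → 0 H
  atom 17 (O): bond orders sum to 2 → 0 H
  atom 18 (O): bond orders sum to 1 → 1 H
Lipinski HBD = 3.

3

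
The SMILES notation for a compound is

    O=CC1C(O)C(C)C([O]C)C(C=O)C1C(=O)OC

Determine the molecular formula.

C12H18O6

Walk through each heavy atom and fill implicit hydrogens from standard valence (C 4, N 3, O 2, S 2, halogen 1):
  atom 1: O, bond orders sum to 2 (valence 2) → 0 H
  atom 2: C, bond orders sum to 3 (valence 4) → 1 H
  atom 3: C, bond orders sum to 3 (valence 4) → 1 H
  atom 4: C, bond orders sum to 3 (valence 4) → 1 H
  atom 5: O, bond orders sum to 1 (valence 2) → 1 H
  atom 6: C, bond orders sum to 3 (valence 4) → 1 H
  atom 7: C, bond orders sum to 1 (valence 4) → 3 H
  atom 8: C, bond orders sum to 3 (valence 4) → 1 H
  atom 9: O with explicit H count 0
  atom 10: C, bond orders sum to 1 (valence 4) → 3 H
  atom 11: C, bond orders sum to 3 (valence 4) → 1 H
  atom 12: C, bond orders sum to 3 (valence 4) → 1 H
  atom 13: O, bond orders sum to 2 (valence 2) → 0 H
  atom 14: C, bond orders sum to 3 (valence 4) → 1 H
  atom 15: C, bond orders sum to 4 (valence 4) → 0 H
  atom 16: O, bond orders sum to 2 (valence 2) → 0 H
  atom 17: O, bond orders sum to 2 (valence 2) → 0 H
  atom 18: C, bond orders sum to 1 (valence 4) → 3 H
Totals → C:12, H:18, O:6.
In Hill order: C12H18O6.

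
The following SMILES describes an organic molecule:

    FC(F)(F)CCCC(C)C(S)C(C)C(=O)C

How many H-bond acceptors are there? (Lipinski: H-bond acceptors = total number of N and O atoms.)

1

N atoms: 0; O atoms: 1.
Lipinski HBA = 0 + 1 = 1.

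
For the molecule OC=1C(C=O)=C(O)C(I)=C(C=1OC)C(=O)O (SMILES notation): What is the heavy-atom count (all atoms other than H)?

16

Every atom symbol written in the SMILES (organic subset) is one heavy atom; implicit H are not written.
Heavy atoms by element → C:9, I:1, O:6.
Total: 16.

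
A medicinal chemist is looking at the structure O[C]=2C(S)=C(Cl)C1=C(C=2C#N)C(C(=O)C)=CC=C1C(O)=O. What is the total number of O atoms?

4

Scan the SMILES for O atoms (remember two-letter symbols like Cl and Br are single atoms).
Oxygen count: 4.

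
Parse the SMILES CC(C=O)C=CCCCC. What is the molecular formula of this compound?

C9H16O

Walk through each heavy atom and fill implicit hydrogens from standard valence (C 4, N 3, O 2, S 2, halogen 1):
  atom 1: C, bond orders sum to 1 (valence 4) → 3 H
  atom 2: C, bond orders sum to 3 (valence 4) → 1 H
  atom 3: C, bond orders sum to 3 (valence 4) → 1 H
  atom 4: O, bond orders sum to 2 (valence 2) → 0 H
  atom 5: C, bond orders sum to 3 (valence 4) → 1 H
  atom 6: C, bond orders sum to 3 (valence 4) → 1 H
  atom 7: C, bond orders sum to 2 (valence 4) → 2 H
  atom 8: C, bond orders sum to 2 (valence 4) → 2 H
  atom 9: C, bond orders sum to 2 (valence 4) → 2 H
  atom 10: C, bond orders sum to 1 (valence 4) → 3 H
Totals → C:9, H:16, O:1.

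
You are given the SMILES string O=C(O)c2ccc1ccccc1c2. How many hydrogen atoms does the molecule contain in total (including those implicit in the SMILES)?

8

Walk through each heavy atom and fill implicit hydrogens from standard valence (C 4, N 3, O 2, S 2, halogen 1); for lowercase aromatic atoms, an aromatic c carries 1 H when it has two neighbours and 0 H with three, and aromatic n carries 0 H:
  atom 1: O, bond orders sum to 2 (valence 2) → 0 H
  atom 2: C, bond orders sum to 4 (valence 4) → 0 H
  atom 3: O, bond orders sum to 1 (valence 2) → 1 H
  atom 4: aromatic c, 3 neighbours → 0 H
  atom 5: aromatic c, 2 neighbours → 1 H
  atom 6: aromatic c, 2 neighbours → 1 H
  atom 7: aromatic c, 3 neighbours → 0 H
  atom 8: aromatic c, 2 neighbours → 1 H
  atom 9: aromatic c, 2 neighbours → 1 H
  atom 10: aromatic c, 2 neighbours → 1 H
  atom 11: aromatic c, 2 neighbours → 1 H
  atom 12: aromatic c, 3 neighbours → 0 H
  atom 13: aromatic c, 2 neighbours → 1 H
Total hydrogens: 8.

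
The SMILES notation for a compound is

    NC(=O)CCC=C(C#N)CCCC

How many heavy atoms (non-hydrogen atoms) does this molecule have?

13

Every atom symbol written in the SMILES (organic subset) is one heavy atom; implicit H are not written.
Heavy atoms by element → C:10, N:2, O:1.
Total: 13.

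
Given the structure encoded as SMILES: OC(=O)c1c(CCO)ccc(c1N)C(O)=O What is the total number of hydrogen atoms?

11

Walk through each heavy atom and fill implicit hydrogens from standard valence (C 4, N 3, O 2, S 2, halogen 1); for lowercase aromatic atoms, an aromatic c carries 1 H when it has two neighbours and 0 H with three, and aromatic n carries 0 H:
  atom 1: O, bond orders sum to 1 (valence 2) → 1 H
  atom 2: C, bond orders sum to 4 (valence 4) → 0 H
  atom 3: O, bond orders sum to 2 (valence 2) → 0 H
  atom 4: aromatic c, 3 neighbours → 0 H
  atom 5: aromatic c, 3 neighbours → 0 H
  atom 6: C, bond orders sum to 2 (valence 4) → 2 H
  atom 7: C, bond orders sum to 2 (valence 4) → 2 H
  atom 8: O, bond orders sum to 1 (valence 2) → 1 H
  atom 9: aromatic c, 2 neighbours → 1 H
  atom 10: aromatic c, 2 neighbours → 1 H
  atom 11: aromatic c, 3 neighbours → 0 H
  atom 12: aromatic c, 3 neighbours → 0 H
  atom 13: N, bond orders sum to 1 (valence 3) → 2 H
  atom 14: C, bond orders sum to 4 (valence 4) → 0 H
  atom 15: O, bond orders sum to 1 (valence 2) → 1 H
  atom 16: O, bond orders sum to 2 (valence 2) → 0 H
Total hydrogens: 11.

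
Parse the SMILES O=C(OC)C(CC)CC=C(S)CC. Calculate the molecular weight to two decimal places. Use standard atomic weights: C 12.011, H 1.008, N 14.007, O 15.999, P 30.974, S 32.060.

First, the molecular formula is C10H18O2S (counting implicit H from valence).
  C: 10 × 12.011 = 120.110
  H: 18 × 1.008 = 18.144
  O: 2 × 15.999 = 31.998
  S: 1 × 32.060 = 32.060
Sum: 10×12.011 + 18×1.008 + 2×15.999 + 1×32.060 = 202.312 → 202.31 g/mol.

202.31 g/mol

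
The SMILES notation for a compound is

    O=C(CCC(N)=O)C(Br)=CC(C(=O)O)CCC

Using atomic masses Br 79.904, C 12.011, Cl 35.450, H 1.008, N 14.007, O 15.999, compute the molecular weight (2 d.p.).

First, the molecular formula is C11H16BrNO4 (counting implicit H from valence).
  Br: 1 × 79.904 = 79.904
  C: 11 × 12.011 = 132.121
  H: 16 × 1.008 = 16.128
  N: 1 × 14.007 = 14.007
  O: 4 × 15.999 = 63.996
Sum: 1×79.904 + 11×12.011 + 16×1.008 + 1×14.007 + 4×15.999 = 306.156 → 306.16 g/mol.

306.16 g/mol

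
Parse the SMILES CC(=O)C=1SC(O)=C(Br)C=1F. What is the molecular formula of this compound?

Walk through each heavy atom and fill implicit hydrogens from standard valence (C 4, N 3, O 2, S 2, halogen 1):
  atom 1: C, bond orders sum to 1 (valence 4) → 3 H
  atom 2: C, bond orders sum to 4 (valence 4) → 0 H
  atom 3: O, bond orders sum to 2 (valence 2) → 0 H
  atom 4: C, bond orders sum to 4 (valence 4) → 0 H
  atom 5: S, bond orders sum to 2 (valence 2) → 0 H
  atom 6: C, bond orders sum to 4 (valence 4) → 0 H
  atom 7: O, bond orders sum to 1 (valence 2) → 1 H
  atom 8: C, bond orders sum to 4 (valence 4) → 0 H
  atom 9: Br (halogen, monovalent) → 0 H
  atom 10: C, bond orders sum to 4 (valence 4) → 0 H
  atom 11: F (halogen, monovalent) → 0 H
Totals → C:6, H:4, Br:1, F:1, O:2, S:1.
In Hill order: C6H4BrFO2S.

C6H4BrFO2S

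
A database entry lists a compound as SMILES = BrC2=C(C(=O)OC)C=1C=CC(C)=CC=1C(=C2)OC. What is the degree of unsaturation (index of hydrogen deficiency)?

8

Molecular formula: C14H13BrO3.
DoU = (2C + 2 + N − H − X) / 2, where X is the halogen count and O/S are ignored.
    = (2·14 + 2 + 0 − 13 − 1) / 2 = 16 / 2 = 8.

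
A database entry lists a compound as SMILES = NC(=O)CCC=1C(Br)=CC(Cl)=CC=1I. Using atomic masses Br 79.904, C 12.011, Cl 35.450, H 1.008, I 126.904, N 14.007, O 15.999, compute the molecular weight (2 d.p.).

388.43 g/mol

First, the molecular formula is C9H8BrClINO (counting implicit H from valence).
  Br: 1 × 79.904 = 79.904
  C: 9 × 12.011 = 108.099
  Cl: 1 × 35.450 = 35.450
  H: 8 × 1.008 = 8.064
  I: 1 × 126.904 = 126.904
  N: 1 × 14.007 = 14.007
  O: 1 × 15.999 = 15.999
Sum: 1×79.904 + 9×12.011 + 1×35.450 + 8×1.008 + 1×126.904 + 1×14.007 + 1×15.999 = 388.427 → 388.43 g/mol.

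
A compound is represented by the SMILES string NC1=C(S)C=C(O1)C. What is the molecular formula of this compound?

Walk through each heavy atom and fill implicit hydrogens from standard valence (C 4, N 3, O 2, S 2, halogen 1):
  atom 1: N, bond orders sum to 1 (valence 3) → 2 H
  atom 2: C, bond orders sum to 4 (valence 4) → 0 H
  atom 3: C, bond orders sum to 4 (valence 4) → 0 H
  atom 4: S, bond orders sum to 1 (valence 2) → 1 H
  atom 5: C, bond orders sum to 3 (valence 4) → 1 H
  atom 6: C, bond orders sum to 4 (valence 4) → 0 H
  atom 7: O, bond orders sum to 2 (valence 2) → 0 H
  atom 8: C, bond orders sum to 1 (valence 4) → 3 H
Totals → C:5, H:7, N:1, O:1, S:1.

C5H7NOS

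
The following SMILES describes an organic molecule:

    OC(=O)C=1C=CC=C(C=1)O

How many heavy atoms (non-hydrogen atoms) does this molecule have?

Every atom symbol written in the SMILES (organic subset) is one heavy atom; implicit H are not written.
Heavy atoms by element → C:7, O:3.
Total: 10.

10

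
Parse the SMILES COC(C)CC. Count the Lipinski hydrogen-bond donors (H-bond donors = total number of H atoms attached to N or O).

0

Donors: find every N or O and count the H atoms it carries.
  atom 2 (O): bond orders sum to 2 → 0 H
Lipinski HBD = 0.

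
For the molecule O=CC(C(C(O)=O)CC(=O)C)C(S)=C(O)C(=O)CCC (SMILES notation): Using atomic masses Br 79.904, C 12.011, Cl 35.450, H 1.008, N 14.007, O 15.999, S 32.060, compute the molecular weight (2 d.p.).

First, the molecular formula is C13H18O6S (counting implicit H from valence).
  C: 13 × 12.011 = 156.143
  H: 18 × 1.008 = 18.144
  O: 6 × 15.999 = 95.994
  S: 1 × 32.060 = 32.060
Sum: 13×12.011 + 18×1.008 + 6×15.999 + 1×32.060 = 302.341 → 302.34 g/mol.

302.34 g/mol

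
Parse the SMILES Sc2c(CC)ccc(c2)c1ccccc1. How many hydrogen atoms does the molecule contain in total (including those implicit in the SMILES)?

Walk through each heavy atom and fill implicit hydrogens from standard valence (C 4, N 3, O 2, S 2, halogen 1); for lowercase aromatic atoms, an aromatic c carries 1 H when it has two neighbours and 0 H with three, and aromatic n carries 0 H:
  atom 1: S, bond orders sum to 1 (valence 2) → 1 H
  atom 2: aromatic c, 3 neighbours → 0 H
  atom 3: aromatic c, 3 neighbours → 0 H
  atom 4: C, bond orders sum to 2 (valence 4) → 2 H
  atom 5: C, bond orders sum to 1 (valence 4) → 3 H
  atom 6: aromatic c, 2 neighbours → 1 H
  atom 7: aromatic c, 2 neighbours → 1 H
  atom 8: aromatic c, 3 neighbours → 0 H
  atom 9: aromatic c, 2 neighbours → 1 H
  atom 10: aromatic c, 3 neighbours → 0 H
  atom 11: aromatic c, 2 neighbours → 1 H
  atom 12: aromatic c, 2 neighbours → 1 H
  atom 13: aromatic c, 2 neighbours → 1 H
  atom 14: aromatic c, 2 neighbours → 1 H
  atom 15: aromatic c, 2 neighbours → 1 H
Total hydrogens: 14.

14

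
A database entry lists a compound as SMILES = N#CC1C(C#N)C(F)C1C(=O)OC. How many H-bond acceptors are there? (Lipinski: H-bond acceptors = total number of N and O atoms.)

N atoms: 2; O atoms: 2.
Lipinski HBA = 2 + 2 = 4.

4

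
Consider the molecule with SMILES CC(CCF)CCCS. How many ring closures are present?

In SMILES, each pair of matching ring-closure digits denotes one ring-closing bond; the number of such bonds equals the number of independent rings.
Ring-closure bonds here: 0.

0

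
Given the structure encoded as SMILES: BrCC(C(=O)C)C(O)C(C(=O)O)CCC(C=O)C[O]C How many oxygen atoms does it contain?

Scan the SMILES for O atoms (remember two-letter symbols like Cl and Br are single atoms).
Oxygen count: 6.

6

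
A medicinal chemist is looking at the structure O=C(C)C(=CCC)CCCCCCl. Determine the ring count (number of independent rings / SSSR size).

In SMILES, each pair of matching ring-closure digits denotes one ring-closing bond; the number of such bonds equals the number of independent rings.
Ring-closure bonds here: 0.

0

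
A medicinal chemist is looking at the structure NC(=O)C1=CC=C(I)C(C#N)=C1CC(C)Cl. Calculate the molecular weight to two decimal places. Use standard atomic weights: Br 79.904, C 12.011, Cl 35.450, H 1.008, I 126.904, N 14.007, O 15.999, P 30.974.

348.57 g/mol

First, the molecular formula is C11H10ClIN2O (counting implicit H from valence).
  C: 11 × 12.011 = 132.121
  Cl: 1 × 35.450 = 35.450
  H: 10 × 1.008 = 10.080
  I: 1 × 126.904 = 126.904
  N: 2 × 14.007 = 28.014
  O: 1 × 15.999 = 15.999
Sum: 11×12.011 + 1×35.450 + 10×1.008 + 1×126.904 + 2×14.007 + 1×15.999 = 348.568 → 348.57 g/mol.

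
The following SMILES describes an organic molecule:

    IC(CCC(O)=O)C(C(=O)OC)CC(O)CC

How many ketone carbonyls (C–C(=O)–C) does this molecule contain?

0

Scan the SMILES for the ketone motif — none present.
Groups that are present: 1 carboxylic acid, 1 ester, 1 hydroxyl.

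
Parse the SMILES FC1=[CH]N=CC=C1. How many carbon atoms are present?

5

Count every carbon token in the SMILES (each C, including those in ring-closure positions and inside branches).
Carbon count: 5.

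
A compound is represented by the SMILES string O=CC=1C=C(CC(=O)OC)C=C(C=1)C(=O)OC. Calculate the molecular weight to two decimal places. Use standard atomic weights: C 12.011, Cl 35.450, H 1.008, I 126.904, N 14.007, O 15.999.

First, the molecular formula is C12H12O5 (counting implicit H from valence).
  C: 12 × 12.011 = 144.132
  H: 12 × 1.008 = 12.096
  O: 5 × 15.999 = 79.995
Sum: 12×12.011 + 12×1.008 + 5×15.999 = 236.223 → 236.22 g/mol.

236.22 g/mol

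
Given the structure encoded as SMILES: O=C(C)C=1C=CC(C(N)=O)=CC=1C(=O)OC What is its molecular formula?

C11H11NO4

Walk through each heavy atom and fill implicit hydrogens from standard valence (C 4, N 3, O 2, S 2, halogen 1):
  atom 1: O, bond orders sum to 2 (valence 2) → 0 H
  atom 2: C, bond orders sum to 4 (valence 4) → 0 H
  atom 3: C, bond orders sum to 1 (valence 4) → 3 H
  atom 4: C, bond orders sum to 4 (valence 4) → 0 H
  atom 5: C, bond orders sum to 3 (valence 4) → 1 H
  atom 6: C, bond orders sum to 3 (valence 4) → 1 H
  atom 7: C, bond orders sum to 4 (valence 4) → 0 H
  atom 8: C, bond orders sum to 4 (valence 4) → 0 H
  atom 9: N, bond orders sum to 1 (valence 3) → 2 H
  atom 10: O, bond orders sum to 2 (valence 2) → 0 H
  atom 11: C, bond orders sum to 3 (valence 4) → 1 H
  atom 12: C, bond orders sum to 4 (valence 4) → 0 H
  atom 13: C, bond orders sum to 4 (valence 4) → 0 H
  atom 14: O, bond orders sum to 2 (valence 2) → 0 H
  atom 15: O, bond orders sum to 2 (valence 2) → 0 H
  atom 16: C, bond orders sum to 1 (valence 4) → 3 H
Totals → C:11, H:11, N:1, O:4.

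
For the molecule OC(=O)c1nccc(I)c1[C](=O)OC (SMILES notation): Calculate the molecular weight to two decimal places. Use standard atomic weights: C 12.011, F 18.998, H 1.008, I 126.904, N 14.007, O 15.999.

307.04 g/mol

First, the molecular formula is C8H6INO4 (counting implicit H from valence).
  C: 8 × 12.011 = 96.088
  H: 6 × 1.008 = 6.048
  I: 1 × 126.904 = 126.904
  N: 1 × 14.007 = 14.007
  O: 4 × 15.999 = 63.996
Sum: 8×12.011 + 6×1.008 + 1×126.904 + 1×14.007 + 4×15.999 = 307.043 → 307.04 g/mol.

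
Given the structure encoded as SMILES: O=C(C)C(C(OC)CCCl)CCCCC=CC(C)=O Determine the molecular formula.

Walk through each heavy atom and fill implicit hydrogens from standard valence (C 4, N 3, O 2, S 2, halogen 1):
  atom 1: O, bond orders sum to 2 (valence 2) → 0 H
  atom 2: C, bond orders sum to 4 (valence 4) → 0 H
  atom 3: C, bond orders sum to 1 (valence 4) → 3 H
  atom 4: C, bond orders sum to 3 (valence 4) → 1 H
  atom 5: C, bond orders sum to 3 (valence 4) → 1 H
  atom 6: O, bond orders sum to 2 (valence 2) → 0 H
  atom 7: C, bond orders sum to 1 (valence 4) → 3 H
  atom 8: C, bond orders sum to 2 (valence 4) → 2 H
  atom 9: C, bond orders sum to 2 (valence 4) → 2 H
  atom 10: Cl (halogen, monovalent) → 0 H
  atom 11: C, bond orders sum to 2 (valence 4) → 2 H
  atom 12: C, bond orders sum to 2 (valence 4) → 2 H
  atom 13: C, bond orders sum to 2 (valence 4) → 2 H
  atom 14: C, bond orders sum to 2 (valence 4) → 2 H
  atom 15: C, bond orders sum to 3 (valence 4) → 1 H
  atom 16: C, bond orders sum to 3 (valence 4) → 1 H
  atom 17: C, bond orders sum to 4 (valence 4) → 0 H
  atom 18: C, bond orders sum to 1 (valence 4) → 3 H
  atom 19: O, bond orders sum to 2 (valence 2) → 0 H
Totals → C:15, H:25, Cl:1, O:3.

C15H25ClO3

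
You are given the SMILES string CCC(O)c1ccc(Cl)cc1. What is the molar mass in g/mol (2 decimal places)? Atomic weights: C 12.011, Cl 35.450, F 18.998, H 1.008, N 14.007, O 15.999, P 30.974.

First, the molecular formula is C9H11ClO (counting implicit H from valence).
  C: 9 × 12.011 = 108.099
  Cl: 1 × 35.450 = 35.450
  H: 11 × 1.008 = 11.088
  O: 1 × 15.999 = 15.999
Sum: 9×12.011 + 1×35.450 + 11×1.008 + 1×15.999 = 170.636 → 170.64 g/mol.

170.64 g/mol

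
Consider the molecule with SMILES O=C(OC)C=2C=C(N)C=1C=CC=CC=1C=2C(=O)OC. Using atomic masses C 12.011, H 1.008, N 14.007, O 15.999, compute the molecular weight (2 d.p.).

259.26 g/mol

First, the molecular formula is C14H13NO4 (counting implicit H from valence).
  C: 14 × 12.011 = 168.154
  H: 13 × 1.008 = 13.104
  N: 1 × 14.007 = 14.007
  O: 4 × 15.999 = 63.996
Sum: 14×12.011 + 13×1.008 + 1×14.007 + 4×15.999 = 259.261 → 259.26 g/mol.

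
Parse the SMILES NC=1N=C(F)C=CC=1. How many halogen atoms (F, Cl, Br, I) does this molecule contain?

1

Halogen atoms appear at heavy-atom position 5 (1×F).
Other groups present: 1 primary amine.
Halogen count: 1.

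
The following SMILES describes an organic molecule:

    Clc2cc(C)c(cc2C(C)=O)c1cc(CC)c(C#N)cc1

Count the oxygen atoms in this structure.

Scan the SMILES for O atoms (remember two-letter symbols like Cl and Br are single atoms).
Oxygen count: 1.

1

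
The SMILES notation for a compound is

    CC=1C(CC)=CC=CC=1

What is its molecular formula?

Walk through each heavy atom and fill implicit hydrogens from standard valence (C 4, N 3, O 2, S 2, halogen 1):
  atom 1: C, bond orders sum to 1 (valence 4) → 3 H
  atom 2: C, bond orders sum to 4 (valence 4) → 0 H
  atom 3: C, bond orders sum to 4 (valence 4) → 0 H
  atom 4: C, bond orders sum to 2 (valence 4) → 2 H
  atom 5: C, bond orders sum to 1 (valence 4) → 3 H
  atom 6: C, bond orders sum to 3 (valence 4) → 1 H
  atom 7: C, bond orders sum to 3 (valence 4) → 1 H
  atom 8: C, bond orders sum to 3 (valence 4) → 1 H
  atom 9: C, bond orders sum to 3 (valence 4) → 1 H
Totals → C:9, H:12.

C9H12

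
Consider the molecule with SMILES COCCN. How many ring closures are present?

0

In SMILES, each pair of matching ring-closure digits denotes one ring-closing bond; the number of such bonds equals the number of independent rings.
Ring-closure bonds here: 0.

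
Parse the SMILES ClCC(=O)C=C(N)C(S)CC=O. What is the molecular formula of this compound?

C7H10ClNO2S

Walk through each heavy atom and fill implicit hydrogens from standard valence (C 4, N 3, O 2, S 2, halogen 1):
  atom 1: Cl (halogen, monovalent) → 0 H
  atom 2: C, bond orders sum to 2 (valence 4) → 2 H
  atom 3: C, bond orders sum to 4 (valence 4) → 0 H
  atom 4: O, bond orders sum to 2 (valence 2) → 0 H
  atom 5: C, bond orders sum to 3 (valence 4) → 1 H
  atom 6: C, bond orders sum to 4 (valence 4) → 0 H
  atom 7: N, bond orders sum to 1 (valence 3) → 2 H
  atom 8: C, bond orders sum to 3 (valence 4) → 1 H
  atom 9: S, bond orders sum to 1 (valence 2) → 1 H
  atom 10: C, bond orders sum to 2 (valence 4) → 2 H
  atom 11: C, bond orders sum to 3 (valence 4) → 1 H
  atom 12: O, bond orders sum to 2 (valence 2) → 0 H
Totals → C:7, H:10, Cl:1, N:1, O:2, S:1.
In Hill order: C7H10ClNO2S.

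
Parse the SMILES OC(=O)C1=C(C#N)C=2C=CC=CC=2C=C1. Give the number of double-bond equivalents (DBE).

Molecular formula: C12H7NO2.
DoU = (2C + 2 + N − H − X) / 2, where X is the halogen count and O/S are ignored.
    = (2·12 + 2 + 1 − 7 − 0) / 2 = 20 / 2 = 10.

10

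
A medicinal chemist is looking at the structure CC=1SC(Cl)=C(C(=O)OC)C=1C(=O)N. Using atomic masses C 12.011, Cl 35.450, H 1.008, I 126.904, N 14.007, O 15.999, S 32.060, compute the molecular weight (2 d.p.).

First, the molecular formula is C8H8ClNO3S (counting implicit H from valence).
  C: 8 × 12.011 = 96.088
  Cl: 1 × 35.450 = 35.450
  H: 8 × 1.008 = 8.064
  N: 1 × 14.007 = 14.007
  O: 3 × 15.999 = 47.997
  S: 1 × 32.060 = 32.060
Sum: 8×12.011 + 1×35.450 + 8×1.008 + 1×14.007 + 3×15.999 + 1×32.060 = 233.666 → 233.67 g/mol.

233.67 g/mol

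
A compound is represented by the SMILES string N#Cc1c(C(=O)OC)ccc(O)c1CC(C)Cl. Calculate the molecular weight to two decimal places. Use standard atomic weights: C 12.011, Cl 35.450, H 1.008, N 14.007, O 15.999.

253.68 g/mol

First, the molecular formula is C12H12ClNO3 (counting implicit H from valence).
  C: 12 × 12.011 = 144.132
  Cl: 1 × 35.450 = 35.450
  H: 12 × 1.008 = 12.096
  N: 1 × 14.007 = 14.007
  O: 3 × 15.999 = 47.997
Sum: 12×12.011 + 1×35.450 + 12×1.008 + 1×14.007 + 3×15.999 = 253.682 → 253.68 g/mol.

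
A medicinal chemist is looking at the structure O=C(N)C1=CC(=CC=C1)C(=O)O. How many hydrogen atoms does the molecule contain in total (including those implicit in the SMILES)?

7

Walk through each heavy atom and fill implicit hydrogens from standard valence (C 4, N 3, O 2, S 2, halogen 1):
  atom 1: O, bond orders sum to 2 (valence 2) → 0 H
  atom 2: C, bond orders sum to 4 (valence 4) → 0 H
  atom 3: N, bond orders sum to 1 (valence 3) → 2 H
  atom 4: C, bond orders sum to 4 (valence 4) → 0 H
  atom 5: C, bond orders sum to 3 (valence 4) → 1 H
  atom 6: C, bond orders sum to 4 (valence 4) → 0 H
  atom 7: C, bond orders sum to 3 (valence 4) → 1 H
  atom 8: C, bond orders sum to 3 (valence 4) → 1 H
  atom 9: C, bond orders sum to 3 (valence 4) → 1 H
  atom 10: C, bond orders sum to 4 (valence 4) → 0 H
  atom 11: O, bond orders sum to 2 (valence 2) → 0 H
  atom 12: O, bond orders sum to 1 (valence 2) → 1 H
Total hydrogens: 7.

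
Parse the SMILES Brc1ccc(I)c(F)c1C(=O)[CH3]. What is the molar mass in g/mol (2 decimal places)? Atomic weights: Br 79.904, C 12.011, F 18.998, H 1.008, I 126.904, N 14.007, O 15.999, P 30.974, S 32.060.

First, the molecular formula is C8H5BrFIO (counting implicit H from valence).
  Br: 1 × 79.904 = 79.904
  C: 8 × 12.011 = 96.088
  F: 1 × 18.998 = 18.998
  H: 5 × 1.008 = 5.040
  I: 1 × 126.904 = 126.904
  O: 1 × 15.999 = 15.999
Sum: 1×79.904 + 8×12.011 + 1×18.998 + 5×1.008 + 1×126.904 + 1×15.999 = 342.933 → 342.93 g/mol.

342.93 g/mol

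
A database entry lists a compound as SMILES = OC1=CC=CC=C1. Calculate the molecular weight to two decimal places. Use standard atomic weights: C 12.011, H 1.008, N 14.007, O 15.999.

94.11 g/mol

First, the molecular formula is C6H6O (counting implicit H from valence).
  C: 6 × 12.011 = 72.066
  H: 6 × 1.008 = 6.048
  O: 1 × 15.999 = 15.999
Sum: 6×12.011 + 6×1.008 + 1×15.999 = 94.113 → 94.11 g/mol.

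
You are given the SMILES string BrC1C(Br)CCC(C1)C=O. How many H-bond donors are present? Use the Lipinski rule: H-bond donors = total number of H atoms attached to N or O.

Donors: find every N or O and count the H atoms it carries.
  atom 10 (O): bond orders sum to 2 → 0 H
Lipinski HBD = 0.

0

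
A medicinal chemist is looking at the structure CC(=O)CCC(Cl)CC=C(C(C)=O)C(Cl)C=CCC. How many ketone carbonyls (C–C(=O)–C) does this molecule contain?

2

The ketone motif appears at heavy-atom positions 2, 11 in the SMILES.
Other groups present: 2 alkene.
Ketone count: 2.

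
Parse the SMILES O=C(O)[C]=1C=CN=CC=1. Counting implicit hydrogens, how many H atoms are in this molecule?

Walk through each heavy atom and fill implicit hydrogens from standard valence (C 4, N 3, O 2, S 2, halogen 1):
  atom 1: O, bond orders sum to 2 (valence 2) → 0 H
  atom 2: C, bond orders sum to 4 (valence 4) → 0 H
  atom 3: O, bond orders sum to 1 (valence 2) → 1 H
  atom 4: C with explicit H count 0
  atom 5: C, bond orders sum to 3 (valence 4) → 1 H
  atom 6: C, bond orders sum to 3 (valence 4) → 1 H
  atom 7: N, bond orders sum to 3 (valence 3) → 0 H
  atom 8: C, bond orders sum to 3 (valence 4) → 1 H
  atom 9: C, bond orders sum to 3 (valence 4) → 1 H
Total hydrogens: 5.

5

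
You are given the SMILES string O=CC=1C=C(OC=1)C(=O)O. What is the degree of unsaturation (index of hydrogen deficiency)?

5

Molecular formula: C6H4O4.
DoU = (2C + 2 + N − H − X) / 2, where X is the halogen count and O/S are ignored.
    = (2·6 + 2 + 0 − 4 − 0) / 2 = 10 / 2 = 5.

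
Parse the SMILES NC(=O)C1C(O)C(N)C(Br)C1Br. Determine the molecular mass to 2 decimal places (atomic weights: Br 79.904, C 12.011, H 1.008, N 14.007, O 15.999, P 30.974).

First, the molecular formula is C6H10Br2N2O2 (counting implicit H from valence).
  Br: 2 × 79.904 = 159.808
  C: 6 × 12.011 = 72.066
  H: 10 × 1.008 = 10.080
  N: 2 × 14.007 = 28.014
  O: 2 × 15.999 = 31.998
Sum: 2×79.904 + 6×12.011 + 10×1.008 + 2×14.007 + 2×15.999 = 301.966 → 301.97 g/mol.

301.97 g/mol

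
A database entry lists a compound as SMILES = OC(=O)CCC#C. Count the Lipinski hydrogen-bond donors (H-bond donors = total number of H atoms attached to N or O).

1

Donors: find every N or O and count the H atoms it carries.
  atom 1 (O): bond orders sum to 1 → 1 H
  atom 3 (O): bond orders sum to 2 → 0 H
Lipinski HBD = 1.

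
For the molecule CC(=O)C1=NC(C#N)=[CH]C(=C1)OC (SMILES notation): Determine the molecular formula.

Walk through each heavy atom and fill implicit hydrogens from standard valence (C 4, N 3, O 2, S 2, halogen 1):
  atom 1: C, bond orders sum to 1 (valence 4) → 3 H
  atom 2: C, bond orders sum to 4 (valence 4) → 0 H
  atom 3: O, bond orders sum to 2 (valence 2) → 0 H
  atom 4: C, bond orders sum to 4 (valence 4) → 0 H
  atom 5: N, bond orders sum to 3 (valence 3) → 0 H
  atom 6: C, bond orders sum to 4 (valence 4) → 0 H
  atom 7: C, bond orders sum to 4 (valence 4) → 0 H
  atom 8: N, bond orders sum to 3 (valence 3) → 0 H
  atom 9: C with explicit H count 1
  atom 10: C, bond orders sum to 4 (valence 4) → 0 H
  atom 11: C, bond orders sum to 3 (valence 4) → 1 H
  atom 12: O, bond orders sum to 2 (valence 2) → 0 H
  atom 13: C, bond orders sum to 1 (valence 4) → 3 H
Totals → C:9, H:8, N:2, O:2.

C9H8N2O2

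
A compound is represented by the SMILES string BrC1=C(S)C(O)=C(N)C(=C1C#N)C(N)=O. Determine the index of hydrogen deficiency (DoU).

7

Degree of unsaturation = (number of rings) + (number of π bonds).
Ring closures in the SMILES: 1.
π bonds: 4 double bonds (each 1 DoU), 1 triple bond (each 2 DoU) → 6 DoU from unsaturation.
Total DoU = 1 + 6 = 7.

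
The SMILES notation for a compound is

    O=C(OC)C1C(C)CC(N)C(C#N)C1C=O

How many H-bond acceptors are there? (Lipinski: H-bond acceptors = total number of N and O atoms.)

5

N atoms: 2; O atoms: 3.
Lipinski HBA = 2 + 3 = 5.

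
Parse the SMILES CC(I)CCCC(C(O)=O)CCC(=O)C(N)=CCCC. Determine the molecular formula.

C15H26INO3

Walk through each heavy atom and fill implicit hydrogens from standard valence (C 4, N 3, O 2, S 2, halogen 1):
  atom 1: C, bond orders sum to 1 (valence 4) → 3 H
  atom 2: C, bond orders sum to 3 (valence 4) → 1 H
  atom 3: I (halogen, monovalent) → 0 H
  atom 4: C, bond orders sum to 2 (valence 4) → 2 H
  atom 5: C, bond orders sum to 2 (valence 4) → 2 H
  atom 6: C, bond orders sum to 2 (valence 4) → 2 H
  atom 7: C, bond orders sum to 3 (valence 4) → 1 H
  atom 8: C, bond orders sum to 4 (valence 4) → 0 H
  atom 9: O, bond orders sum to 1 (valence 2) → 1 H
  atom 10: O, bond orders sum to 2 (valence 2) → 0 H
  atom 11: C, bond orders sum to 2 (valence 4) → 2 H
  atom 12: C, bond orders sum to 2 (valence 4) → 2 H
  atom 13: C, bond orders sum to 4 (valence 4) → 0 H
  atom 14: O, bond orders sum to 2 (valence 2) → 0 H
  atom 15: C, bond orders sum to 4 (valence 4) → 0 H
  atom 16: N, bond orders sum to 1 (valence 3) → 2 H
  atom 17: C, bond orders sum to 3 (valence 4) → 1 H
  atom 18: C, bond orders sum to 2 (valence 4) → 2 H
  atom 19: C, bond orders sum to 2 (valence 4) → 2 H
  atom 20: C, bond orders sum to 1 (valence 4) → 3 H
Totals → C:15, H:26, I:1, N:1, O:3.
In Hill order: C15H26INO3.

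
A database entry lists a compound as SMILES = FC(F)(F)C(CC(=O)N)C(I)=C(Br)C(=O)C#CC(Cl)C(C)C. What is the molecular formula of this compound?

C13H13BrClF3INO2

Walk through each heavy atom and fill implicit hydrogens from standard valence (C 4, N 3, O 2, S 2, halogen 1):
  atom 1: F (halogen, monovalent) → 0 H
  atom 2: C, bond orders sum to 4 (valence 4) → 0 H
  atom 3: F (halogen, monovalent) → 0 H
  atom 4: F (halogen, monovalent) → 0 H
  atom 5: C, bond orders sum to 3 (valence 4) → 1 H
  atom 6: C, bond orders sum to 2 (valence 4) → 2 H
  atom 7: C, bond orders sum to 4 (valence 4) → 0 H
  atom 8: O, bond orders sum to 2 (valence 2) → 0 H
  atom 9: N, bond orders sum to 1 (valence 3) → 2 H
  atom 10: C, bond orders sum to 4 (valence 4) → 0 H
  atom 11: I (halogen, monovalent) → 0 H
  atom 12: C, bond orders sum to 4 (valence 4) → 0 H
  atom 13: Br (halogen, monovalent) → 0 H
  atom 14: C, bond orders sum to 4 (valence 4) → 0 H
  atom 15: O, bond orders sum to 2 (valence 2) → 0 H
  atom 16: C, bond orders sum to 4 (valence 4) → 0 H
  atom 17: C, bond orders sum to 4 (valence 4) → 0 H
  atom 18: C, bond orders sum to 3 (valence 4) → 1 H
  atom 19: Cl (halogen, monovalent) → 0 H
  atom 20: C, bond orders sum to 3 (valence 4) → 1 H
  atom 21: C, bond orders sum to 1 (valence 4) → 3 H
  atom 22: C, bond orders sum to 1 (valence 4) → 3 H
Totals → C:13, H:13, Br:1, Cl:1, F:3, I:1, N:1, O:2.
In Hill order: C13H13BrClF3INO2.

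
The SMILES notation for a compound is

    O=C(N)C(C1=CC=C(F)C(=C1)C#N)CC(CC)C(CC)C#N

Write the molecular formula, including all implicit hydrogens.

Walk through each heavy atom and fill implicit hydrogens from standard valence (C 4, N 3, O 2, S 2, halogen 1):
  atom 1: O, bond orders sum to 2 (valence 2) → 0 H
  atom 2: C, bond orders sum to 4 (valence 4) → 0 H
  atom 3: N, bond orders sum to 1 (valence 3) → 2 H
  atom 4: C, bond orders sum to 3 (valence 4) → 1 H
  atom 5: C, bond orders sum to 4 (valence 4) → 0 H
  atom 6: C, bond orders sum to 3 (valence 4) → 1 H
  atom 7: C, bond orders sum to 3 (valence 4) → 1 H
  atom 8: C, bond orders sum to 4 (valence 4) → 0 H
  atom 9: F (halogen, monovalent) → 0 H
  atom 10: C, bond orders sum to 4 (valence 4) → 0 H
  atom 11: C, bond orders sum to 3 (valence 4) → 1 H
  atom 12: C, bond orders sum to 4 (valence 4) → 0 H
  atom 13: N, bond orders sum to 3 (valence 3) → 0 H
  atom 14: C, bond orders sum to 2 (valence 4) → 2 H
  atom 15: C, bond orders sum to 3 (valence 4) → 1 H
  atom 16: C, bond orders sum to 2 (valence 4) → 2 H
  atom 17: C, bond orders sum to 1 (valence 4) → 3 H
  atom 18: C, bond orders sum to 3 (valence 4) → 1 H
  atom 19: C, bond orders sum to 2 (valence 4) → 2 H
  atom 20: C, bond orders sum to 1 (valence 4) → 3 H
  atom 21: C, bond orders sum to 4 (valence 4) → 0 H
  atom 22: N, bond orders sum to 3 (valence 3) → 0 H
Totals → C:17, H:20, F:1, N:3, O:1.
In Hill order: C17H20FN3O.

C17H20FN3O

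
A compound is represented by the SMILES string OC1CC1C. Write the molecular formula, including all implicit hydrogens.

Walk through each heavy atom and fill implicit hydrogens from standard valence (C 4, N 3, O 2, S 2, halogen 1):
  atom 1: O, bond orders sum to 1 (valence 2) → 1 H
  atom 2: C, bond orders sum to 3 (valence 4) → 1 H
  atom 3: C, bond orders sum to 2 (valence 4) → 2 H
  atom 4: C, bond orders sum to 3 (valence 4) → 1 H
  atom 5: C, bond orders sum to 1 (valence 4) → 3 H
Totals → C:4, H:8, O:1.
In Hill order: C4H8O.

C4H8O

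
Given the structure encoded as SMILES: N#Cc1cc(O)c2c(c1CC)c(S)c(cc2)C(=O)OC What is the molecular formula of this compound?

C15H13NO3S

Walk through each heavy atom and fill implicit hydrogens from standard valence (C 4, N 3, O 2, S 2, halogen 1); for lowercase aromatic atoms, an aromatic c carries 1 H when it has two neighbours and 0 H with three, and aromatic n carries 0 H:
  atom 1: N, bond orders sum to 3 (valence 3) → 0 H
  atom 2: C, bond orders sum to 4 (valence 4) → 0 H
  atom 3: aromatic c, 3 neighbours → 0 H
  atom 4: aromatic c, 2 neighbours → 1 H
  atom 5: aromatic c, 3 neighbours → 0 H
  atom 6: O, bond orders sum to 1 (valence 2) → 1 H
  atom 7: aromatic c, 3 neighbours → 0 H
  atom 8: aromatic c, 3 neighbours → 0 H
  atom 9: aromatic c, 3 neighbours → 0 H
  atom 10: C, bond orders sum to 2 (valence 4) → 2 H
  atom 11: C, bond orders sum to 1 (valence 4) → 3 H
  atom 12: aromatic c, 3 neighbours → 0 H
  atom 13: S, bond orders sum to 1 (valence 2) → 1 H
  atom 14: aromatic c, 3 neighbours → 0 H
  atom 15: aromatic c, 2 neighbours → 1 H
  atom 16: aromatic c, 2 neighbours → 1 H
  atom 17: C, bond orders sum to 4 (valence 4) → 0 H
  atom 18: O, bond orders sum to 2 (valence 2) → 0 H
  atom 19: O, bond orders sum to 2 (valence 2) → 0 H
  atom 20: C, bond orders sum to 1 (valence 4) → 3 H
Totals → C:15, H:13, N:1, O:3, S:1.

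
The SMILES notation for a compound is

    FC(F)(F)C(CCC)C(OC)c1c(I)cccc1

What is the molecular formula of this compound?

C13H16F3IO

Walk through each heavy atom and fill implicit hydrogens from standard valence (C 4, N 3, O 2, S 2, halogen 1); for lowercase aromatic atoms, an aromatic c carries 1 H when it has two neighbours and 0 H with three, and aromatic n carries 0 H:
  atom 1: F (halogen, monovalent) → 0 H
  atom 2: C, bond orders sum to 4 (valence 4) → 0 H
  atom 3: F (halogen, monovalent) → 0 H
  atom 4: F (halogen, monovalent) → 0 H
  atom 5: C, bond orders sum to 3 (valence 4) → 1 H
  atom 6: C, bond orders sum to 2 (valence 4) → 2 H
  atom 7: C, bond orders sum to 2 (valence 4) → 2 H
  atom 8: C, bond orders sum to 1 (valence 4) → 3 H
  atom 9: C, bond orders sum to 3 (valence 4) → 1 H
  atom 10: O, bond orders sum to 2 (valence 2) → 0 H
  atom 11: C, bond orders sum to 1 (valence 4) → 3 H
  atom 12: aromatic c, 3 neighbours → 0 H
  atom 13: aromatic c, 3 neighbours → 0 H
  atom 14: I (halogen, monovalent) → 0 H
  atom 15: aromatic c, 2 neighbours → 1 H
  atom 16: aromatic c, 2 neighbours → 1 H
  atom 17: aromatic c, 2 neighbours → 1 H
  atom 18: aromatic c, 2 neighbours → 1 H
Totals → C:13, H:16, F:3, I:1, O:1.
In Hill order: C13H16F3IO.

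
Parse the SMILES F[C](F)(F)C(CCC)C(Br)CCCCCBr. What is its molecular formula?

C11H19Br2F3

Walk through each heavy atom and fill implicit hydrogens from standard valence (C 4, N 3, O 2, S 2, halogen 1):
  atom 1: F (halogen, monovalent) → 0 H
  atom 2: C with explicit H count 0
  atom 3: F (halogen, monovalent) → 0 H
  atom 4: F (halogen, monovalent) → 0 H
  atom 5: C, bond orders sum to 3 (valence 4) → 1 H
  atom 6: C, bond orders sum to 2 (valence 4) → 2 H
  atom 7: C, bond orders sum to 2 (valence 4) → 2 H
  atom 8: C, bond orders sum to 1 (valence 4) → 3 H
  atom 9: C, bond orders sum to 3 (valence 4) → 1 H
  atom 10: Br (halogen, monovalent) → 0 H
  atom 11: C, bond orders sum to 2 (valence 4) → 2 H
  atom 12: C, bond orders sum to 2 (valence 4) → 2 H
  atom 13: C, bond orders sum to 2 (valence 4) → 2 H
  atom 14: C, bond orders sum to 2 (valence 4) → 2 H
  atom 15: C, bond orders sum to 2 (valence 4) → 2 H
  atom 16: Br (halogen, monovalent) → 0 H
Totals → C:11, H:19, Br:2, F:3.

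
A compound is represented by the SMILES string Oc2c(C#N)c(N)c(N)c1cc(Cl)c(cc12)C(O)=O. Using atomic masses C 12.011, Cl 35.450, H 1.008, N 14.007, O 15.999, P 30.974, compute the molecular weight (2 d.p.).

First, the molecular formula is C12H8ClN3O3 (counting implicit H from valence).
  C: 12 × 12.011 = 144.132
  Cl: 1 × 35.450 = 35.450
  H: 8 × 1.008 = 8.064
  N: 3 × 14.007 = 42.021
  O: 3 × 15.999 = 47.997
Sum: 12×12.011 + 1×35.450 + 8×1.008 + 3×14.007 + 3×15.999 = 277.664 → 277.66 g/mol.

277.66 g/mol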